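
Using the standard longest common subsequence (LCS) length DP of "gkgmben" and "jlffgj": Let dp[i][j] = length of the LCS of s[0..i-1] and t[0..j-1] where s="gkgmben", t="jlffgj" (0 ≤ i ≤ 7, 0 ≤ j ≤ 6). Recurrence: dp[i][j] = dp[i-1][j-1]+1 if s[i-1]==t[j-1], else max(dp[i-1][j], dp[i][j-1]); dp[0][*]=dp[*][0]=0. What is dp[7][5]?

1

   ''  j  l  f  f  g  j
''  0  0  0  0  0  0  0
 g  0  0  0  0  0  1  1
 k  0  0  0  0  0  1  1
 g  0  0  0  0  0  1  1
 m  0  0  0  0  0  1  1
 b  0  0  0  0  0  1  1
 e  0  0  0  0  0  1  1
 n  0  0  0  0  0  1  1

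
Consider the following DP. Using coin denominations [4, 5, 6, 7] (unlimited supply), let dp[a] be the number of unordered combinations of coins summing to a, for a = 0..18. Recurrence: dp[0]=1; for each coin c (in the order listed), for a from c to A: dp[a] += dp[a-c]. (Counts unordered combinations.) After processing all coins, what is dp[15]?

after  coin     0     1     2     3     4     5     6     7     8     9    10    11    12    13    14    15    16    17    18
          4     1     0     0     0     1     0     0     0     1     0     0     0     1     0     0     0     1     0     0
          5     1     0     0     0     1     1     0     0     1     1     1     0     1     1     1     1     1     1     1
          6     1     0     0     0     1     1     1     0     1     1     2     1     2     1     2     2     3     2     3
          7     1     0     0     0     1     1     1     1     1     1     2     2     3     2     3     3     4     4     5

3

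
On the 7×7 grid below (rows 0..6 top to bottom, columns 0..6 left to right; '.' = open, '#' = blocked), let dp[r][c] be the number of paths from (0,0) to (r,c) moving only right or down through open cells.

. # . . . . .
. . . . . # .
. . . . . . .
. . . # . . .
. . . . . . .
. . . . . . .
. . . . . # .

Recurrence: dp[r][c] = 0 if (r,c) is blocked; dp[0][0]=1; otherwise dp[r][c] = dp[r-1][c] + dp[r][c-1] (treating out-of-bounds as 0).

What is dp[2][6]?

5

r\c   0   1   2   3   4   5   6
  0   1   0   0   0   0   0   0
  1   1   1   1   1   1   0   0
  2   1   2   3   4   5   5   5
  3   1   3   6   0   5  10  15
  4   1   4  10  10  15  25  40
  5   1   5  15  25  40  65 105
  6   1   6  21  46  86   0 105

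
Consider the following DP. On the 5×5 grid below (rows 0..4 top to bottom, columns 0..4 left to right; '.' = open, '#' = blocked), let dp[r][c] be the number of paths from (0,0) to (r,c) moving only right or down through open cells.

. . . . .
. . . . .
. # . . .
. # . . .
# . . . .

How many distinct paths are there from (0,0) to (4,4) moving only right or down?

35

r\c   0   1   2   3   4
  0   1   1   1   1   1
  1   1   2   3   4   5
  2   1   0   3   7  12
  3   1   0   3  10  22
  4   0   0   3  13  35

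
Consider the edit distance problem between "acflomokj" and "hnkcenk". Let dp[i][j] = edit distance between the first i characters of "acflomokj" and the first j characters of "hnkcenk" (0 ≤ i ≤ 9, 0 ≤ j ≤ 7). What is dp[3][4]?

   ''  h  n  k  c  e  n  k
''  0  1  2  3  4  5  6  7
 a  1  1  2  3  4  5  6  7
 c  2  2  2  3  3  4  5  6
 f  3  3  3  3  4  4  5  6
 l  4  4  4  4  4  5  5  6
 o  5  5  5  5  5  5  6  6
 m  6  6  6  6  6  6  6  7
 o  7  7  7  7  7  7  7  7
 k  8  8  8  7  8  8  8  7
 j  9  9  9  8  8  9  9  8

4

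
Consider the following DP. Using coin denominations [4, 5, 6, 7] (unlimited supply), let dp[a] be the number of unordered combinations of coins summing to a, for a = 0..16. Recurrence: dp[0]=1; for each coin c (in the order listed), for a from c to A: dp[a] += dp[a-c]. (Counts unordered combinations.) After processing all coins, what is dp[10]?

after  coin     0     1     2     3     4     5     6     7     8     9    10    11    12    13    14    15    16
          4     1     0     0     0     1     0     0     0     1     0     0     0     1     0     0     0     1
          5     1     0     0     0     1     1     0     0     1     1     1     0     1     1     1     1     1
          6     1     0     0     0     1     1     1     0     1     1     2     1     2     1     2     2     3
          7     1     0     0     0     1     1     1     1     1     1     2     2     3     2     3     3     4

2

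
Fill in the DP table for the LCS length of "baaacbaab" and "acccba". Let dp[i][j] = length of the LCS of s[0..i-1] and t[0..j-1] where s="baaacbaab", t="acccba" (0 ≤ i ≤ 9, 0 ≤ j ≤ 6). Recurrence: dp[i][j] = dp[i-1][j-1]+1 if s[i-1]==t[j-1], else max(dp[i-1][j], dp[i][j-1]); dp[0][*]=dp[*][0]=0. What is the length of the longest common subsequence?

4

   ''  a  c  c  c  b  a
''  0  0  0  0  0  0  0
 b  0  0  0  0  0  1  1
 a  0  1  1  1  1  1  2
 a  0  1  1  1  1  1  2
 a  0  1  1  1  1  1  2
 c  0  1  2  2  2  2  2
 b  0  1  2  2  2  3  3
 a  0  1  2  2  2  3  4
 a  0  1  2  2  2  3  4
 b  0  1  2  2  2  3  4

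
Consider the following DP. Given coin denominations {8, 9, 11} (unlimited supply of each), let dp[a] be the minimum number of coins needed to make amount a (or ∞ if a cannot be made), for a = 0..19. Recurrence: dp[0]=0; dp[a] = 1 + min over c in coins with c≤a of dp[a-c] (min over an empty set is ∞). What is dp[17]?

2

 a  0  1  2  3  4  5  6  7  8  9 10 11 12 13 14 15 16 17 18 19
dp  0  -  -  -  -  -  -  -  1  1  -  1  -  -  -  -  2  2  2  2
(- denotes ∞ / unreachable)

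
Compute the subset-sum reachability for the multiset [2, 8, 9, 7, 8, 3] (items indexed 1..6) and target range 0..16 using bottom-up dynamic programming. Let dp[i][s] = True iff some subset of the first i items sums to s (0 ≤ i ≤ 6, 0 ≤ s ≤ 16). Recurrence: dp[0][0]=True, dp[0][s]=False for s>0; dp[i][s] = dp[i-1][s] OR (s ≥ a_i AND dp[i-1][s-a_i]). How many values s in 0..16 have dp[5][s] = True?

i\s   0   1   2   3   4   5   6   7   8   9  10  11  12  13  14  15  16
  0   T   F   F   F   F   F   F   F   F   F   F   F   F   F   F   F   F
  1   T   F   T   F   F   F   F   F   F   F   F   F   F   F   F   F   F
  2   T   F   T   F   F   F   F   F   T   F   T   F   F   F   F   F   F
  3   T   F   T   F   F   F   F   F   T   T   T   T   F   F   F   F   F
  4   T   F   T   F   F   F   F   T   T   T   T   T   F   F   F   T   T
  5   T   F   T   F   F   F   F   T   T   T   T   T   F   F   F   T   T
  6   T   F   T   T   F   T   F   T   T   T   T   T   T   T   T   T   T

9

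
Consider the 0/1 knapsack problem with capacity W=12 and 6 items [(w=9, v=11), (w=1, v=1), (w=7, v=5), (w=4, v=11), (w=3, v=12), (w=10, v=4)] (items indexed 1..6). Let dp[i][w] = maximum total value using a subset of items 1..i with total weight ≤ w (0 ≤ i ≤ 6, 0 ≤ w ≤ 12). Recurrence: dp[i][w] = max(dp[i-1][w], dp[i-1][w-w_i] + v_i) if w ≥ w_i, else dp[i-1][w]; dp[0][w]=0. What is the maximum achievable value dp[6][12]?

i\w   0   1   2   3   4   5   6   7   8   9  10  11  12
  0   0   0   0   0   0   0   0   0   0   0   0   0   0
  1   0   0   0   0   0   0   0   0   0  11  11  11  11
  2   0   1   1   1   1   1   1   1   1  11  12  12  12
  3   0   1   1   1   1   1   1   5   6  11  12  12  12
  4   0   1   1   1  11  12  12  12  12  12  12  16  17
  5   0   1   1  12  13  13  13  23  24  24  24  24  24
  6   0   1   1  12  13  13  13  23  24  24  24  24  24

24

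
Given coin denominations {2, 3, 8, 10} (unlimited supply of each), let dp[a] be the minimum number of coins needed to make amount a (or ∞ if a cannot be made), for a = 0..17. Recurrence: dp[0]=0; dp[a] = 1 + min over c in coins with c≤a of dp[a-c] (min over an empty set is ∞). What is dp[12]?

 a  0  1  2  3  4  5  6  7  8  9 10 11 12 13 14 15 16 17
dp  0  -  1  1  2  2  2  3  1  3  1  2  2  2  3  3  2  4
(- denotes ∞ / unreachable)

2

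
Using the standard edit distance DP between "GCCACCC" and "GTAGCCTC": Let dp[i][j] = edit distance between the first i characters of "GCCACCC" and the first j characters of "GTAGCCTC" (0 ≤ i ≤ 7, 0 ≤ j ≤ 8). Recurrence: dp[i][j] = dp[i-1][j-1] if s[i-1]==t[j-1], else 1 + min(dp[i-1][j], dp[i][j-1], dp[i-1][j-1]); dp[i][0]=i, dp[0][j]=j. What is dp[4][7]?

   ''  G  T  A  G  C  C  T  C
''  0  1  2  3  4  5  6  7  8
 G  1  0  1  2  3  4  5  6  7
 C  2  1  1  2  3  3  4  5  6
 C  3  2  2  2  3  3  3  4  5
 A  4  3  3  2  3  4  4  4  5
 C  5  4  4  3  3  3  4  5  4
 C  6  5  5  4  4  3  3  4  5
 C  7  6  6  5  5  4  3  4  4

4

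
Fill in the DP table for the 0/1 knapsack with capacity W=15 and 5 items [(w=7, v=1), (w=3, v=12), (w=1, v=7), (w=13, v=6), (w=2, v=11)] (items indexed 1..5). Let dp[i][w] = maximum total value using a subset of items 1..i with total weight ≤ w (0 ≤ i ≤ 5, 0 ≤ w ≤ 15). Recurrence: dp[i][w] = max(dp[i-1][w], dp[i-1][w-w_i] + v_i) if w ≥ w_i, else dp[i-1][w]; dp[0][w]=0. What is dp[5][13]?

i\w   0   1   2   3   4   5   6   7   8   9  10  11  12  13  14  15
  0   0   0   0   0   0   0   0   0   0   0   0   0   0   0   0   0
  1   0   0   0   0   0   0   0   1   1   1   1   1   1   1   1   1
  2   0   0   0  12  12  12  12  12  12  12  13  13  13  13  13  13
  3   0   7   7  12  19  19  19  19  19  19  19  20  20  20  20  20
  4   0   7   7  12  19  19  19  19  19  19  19  20  20  20  20  20
  5   0   7  11  18  19  23  30  30  30  30  30  30  30  31  31  31

31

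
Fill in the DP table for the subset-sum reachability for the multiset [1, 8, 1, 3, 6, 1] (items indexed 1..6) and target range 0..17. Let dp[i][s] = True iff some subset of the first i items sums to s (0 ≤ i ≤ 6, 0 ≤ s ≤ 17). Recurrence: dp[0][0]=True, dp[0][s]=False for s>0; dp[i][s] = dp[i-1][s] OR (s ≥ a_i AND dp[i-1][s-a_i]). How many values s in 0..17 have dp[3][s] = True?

i\s   0   1   2   3   4   5   6   7   8   9  10  11  12  13  14  15  16  17
  0   T   F   F   F   F   F   F   F   F   F   F   F   F   F   F   F   F   F
  1   T   T   F   F   F   F   F   F   F   F   F   F   F   F   F   F   F   F
  2   T   T   F   F   F   F   F   F   T   T   F   F   F   F   F   F   F   F
  3   T   T   T   F   F   F   F   F   T   T   T   F   F   F   F   F   F   F
  4   T   T   T   T   T   T   F   F   T   T   T   T   T   T   F   F   F   F
  5   T   T   T   T   T   T   T   T   T   T   T   T   T   T   T   T   T   T
  6   T   T   T   T   T   T   T   T   T   T   T   T   T   T   T   T   T   T

6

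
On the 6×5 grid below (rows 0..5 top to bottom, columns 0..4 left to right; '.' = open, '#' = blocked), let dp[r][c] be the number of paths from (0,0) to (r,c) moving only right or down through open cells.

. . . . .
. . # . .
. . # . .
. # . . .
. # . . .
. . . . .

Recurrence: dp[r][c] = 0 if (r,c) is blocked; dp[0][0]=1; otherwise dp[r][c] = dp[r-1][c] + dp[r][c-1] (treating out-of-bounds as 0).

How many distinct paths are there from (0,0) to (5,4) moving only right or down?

7

r\c   0   1   2   3   4
  0   1   1   1   1   1
  1   1   2   0   1   2
  2   1   3   0   1   3
  3   1   0   0   1   4
  4   1   0   0   1   5
  5   1   1   1   2   7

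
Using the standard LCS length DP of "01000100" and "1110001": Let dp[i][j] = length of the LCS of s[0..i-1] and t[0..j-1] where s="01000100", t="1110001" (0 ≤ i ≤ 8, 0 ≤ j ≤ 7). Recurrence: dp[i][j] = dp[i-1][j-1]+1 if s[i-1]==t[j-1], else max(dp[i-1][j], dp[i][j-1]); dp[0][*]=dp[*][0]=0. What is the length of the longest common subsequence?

   ''  1  1  1  0  0  0  1
''  0  0  0  0  0  0  0  0
 0  0  0  0  0  1  1  1  1
 1  0  1  1  1  1  1  1  2
 0  0  1  1  1  2  2  2  2
 0  0  1  1  1  2  3  3  3
 0  0  1  1  1  2  3  4  4
 1  0  1  2  2  2  3  4  5
 0  0  1  2  2  3  3  4  5
 0  0  1  2  2  3  4  4  5

5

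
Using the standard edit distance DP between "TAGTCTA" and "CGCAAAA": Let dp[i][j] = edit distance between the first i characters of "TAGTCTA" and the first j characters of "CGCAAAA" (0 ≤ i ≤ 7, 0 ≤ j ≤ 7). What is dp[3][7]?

6

   ''  C  G  C  A  A  A  A
''  0  1  2  3  4  5  6  7
 T  1  1  2  3  4  5  6  7
 A  2  2  2  3  3  4  5  6
 G  3  3  2  3  4  4  5  6
 T  4  4  3  3  4  5  5  6
 C  5  4  4  3  4  5  6  6
 T  6  5  5  4  4  5  6  7
 A  7  6  6  5  4  4  5  6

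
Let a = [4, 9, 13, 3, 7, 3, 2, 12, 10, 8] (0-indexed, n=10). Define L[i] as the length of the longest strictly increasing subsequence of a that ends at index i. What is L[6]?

1

   i    0    1    2    3    4    5    6    7    8    9
a[i]    4    9   13    3    7    3    2   12   10    8
L[i]    1    2    3    1    2    1    1    3    3    3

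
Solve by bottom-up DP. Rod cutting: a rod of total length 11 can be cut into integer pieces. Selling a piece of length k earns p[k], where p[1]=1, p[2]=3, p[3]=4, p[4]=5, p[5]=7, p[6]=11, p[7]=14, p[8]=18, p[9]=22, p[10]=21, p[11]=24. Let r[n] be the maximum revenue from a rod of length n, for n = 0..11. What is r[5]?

   n    0    1    2    3    4    5    6    7    8    9   10   11
r[n]    0    1    3    4    6    7   11   14   18   22   23   25

7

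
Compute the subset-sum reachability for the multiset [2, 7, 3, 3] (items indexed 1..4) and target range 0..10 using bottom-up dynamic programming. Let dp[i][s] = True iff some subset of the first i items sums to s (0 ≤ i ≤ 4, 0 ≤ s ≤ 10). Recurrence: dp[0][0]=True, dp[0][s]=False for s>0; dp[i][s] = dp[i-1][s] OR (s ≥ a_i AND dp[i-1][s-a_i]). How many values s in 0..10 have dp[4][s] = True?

9

i\s   0   1   2   3   4   5   6   7   8   9  10
  0   T   F   F   F   F   F   F   F   F   F   F
  1   T   F   T   F   F   F   F   F   F   F   F
  2   T   F   T   F   F   F   F   T   F   T   F
  3   T   F   T   T   F   T   F   T   F   T   T
  4   T   F   T   T   F   T   T   T   T   T   T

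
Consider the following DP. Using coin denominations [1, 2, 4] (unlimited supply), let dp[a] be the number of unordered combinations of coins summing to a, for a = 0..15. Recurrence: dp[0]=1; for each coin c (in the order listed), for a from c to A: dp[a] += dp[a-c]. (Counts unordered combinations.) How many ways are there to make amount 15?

20

after  coin     0     1     2     3     4     5     6     7     8     9    10    11    12    13    14    15
          1     1     1     1     1     1     1     1     1     1     1     1     1     1     1     1     1
          2     1     1     2     2     3     3     4     4     5     5     6     6     7     7     8     8
          4     1     1     2     2     4     4     6     6     9     9    12    12    16    16    20    20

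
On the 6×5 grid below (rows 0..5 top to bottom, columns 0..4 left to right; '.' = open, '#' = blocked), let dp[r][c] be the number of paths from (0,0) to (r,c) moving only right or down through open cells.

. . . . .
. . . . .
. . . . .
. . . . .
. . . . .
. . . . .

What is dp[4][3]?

35

r\c   0   1   2   3   4
  0   1   1   1   1   1
  1   1   2   3   4   5
  2   1   3   6  10  15
  3   1   4  10  20  35
  4   1   5  15  35  70
  5   1   6  21  56 126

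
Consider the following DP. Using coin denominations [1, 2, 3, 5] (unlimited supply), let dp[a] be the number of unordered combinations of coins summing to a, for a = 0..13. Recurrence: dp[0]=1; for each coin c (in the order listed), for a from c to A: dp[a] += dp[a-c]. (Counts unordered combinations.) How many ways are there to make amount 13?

after  coin     0     1     2     3     4     5     6     7     8     9    10    11    12    13
          1     1     1     1     1     1     1     1     1     1     1     1     1     1     1
          2     1     1     2     2     3     3     4     4     5     5     6     6     7     7
          3     1     1     2     3     4     5     7     8    10    12    14    16    19    21
          5     1     1     2     3     4     6     8    10    13    16    20    24    29    34

34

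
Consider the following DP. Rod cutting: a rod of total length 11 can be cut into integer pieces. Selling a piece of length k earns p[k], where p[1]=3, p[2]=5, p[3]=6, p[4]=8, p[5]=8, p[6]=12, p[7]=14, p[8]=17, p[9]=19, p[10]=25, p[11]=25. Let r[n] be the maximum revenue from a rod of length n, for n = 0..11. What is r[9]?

27

   n    0    1    2    3    4    5    6    7    8    9   10   11
r[n]    0    3    6    9   12   15   18   21   24   27   30   33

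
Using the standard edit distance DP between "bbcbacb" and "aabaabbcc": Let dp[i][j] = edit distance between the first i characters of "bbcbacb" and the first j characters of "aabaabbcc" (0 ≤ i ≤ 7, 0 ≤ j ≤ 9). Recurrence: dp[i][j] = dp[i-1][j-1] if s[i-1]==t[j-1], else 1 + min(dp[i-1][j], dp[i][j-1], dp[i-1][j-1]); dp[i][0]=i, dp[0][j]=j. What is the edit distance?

6

   ''  a  a  b  a  a  b  b  c  c
''  0  1  2  3  4  5  6  7  8  9
 b  1  1  2  2  3  4  5  6  7  8
 b  2  2  2  2  3  4  4  5  6  7
 c  3  3  3  3  3  4  5  5  5  6
 b  4  4  4  3  4  4  4  5  6  6
 a  5  4  4  4  3  4  5  5  6  7
 c  6  5  5  5  4  4  5  6  5  6
 b  7  6  6  5  5  5  4  5  6  6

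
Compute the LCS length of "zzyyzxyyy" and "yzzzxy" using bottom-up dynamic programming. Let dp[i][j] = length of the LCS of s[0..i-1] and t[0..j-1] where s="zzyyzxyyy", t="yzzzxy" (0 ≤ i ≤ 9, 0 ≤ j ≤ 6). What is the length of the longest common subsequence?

5

   ''  y  z  z  z  x  y
''  0  0  0  0  0  0  0
 z  0  0  1  1  1  1  1
 z  0  0  1  2  2  2  2
 y  0  1  1  2  2  2  3
 y  0  1  1  2  2  2  3
 z  0  1  2  2  3  3  3
 x  0  1  2  2  3  4  4
 y  0  1  2  2  3  4  5
 y  0  1  2  2  3  4  5
 y  0  1  2  2  3  4  5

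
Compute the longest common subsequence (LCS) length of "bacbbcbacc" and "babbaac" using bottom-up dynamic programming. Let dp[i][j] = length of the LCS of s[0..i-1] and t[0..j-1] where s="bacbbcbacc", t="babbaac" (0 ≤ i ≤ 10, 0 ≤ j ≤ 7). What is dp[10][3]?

3

   ''  b  a  b  b  a  a  c
''  0  0  0  0  0  0  0  0
 b  0  1  1  1  1  1  1  1
 a  0  1  2  2  2  2  2  2
 c  0  1  2  2  2  2  2  3
 b  0  1  2  3  3  3  3  3
 b  0  1  2  3  4  4  4  4
 c  0  1  2  3  4  4  4  5
 b  0  1  2  3  4  4  4  5
 a  0  1  2  3  4  5  5  5
 c  0  1  2  3  4  5  5  6
 c  0  1  2  3  4  5  5  6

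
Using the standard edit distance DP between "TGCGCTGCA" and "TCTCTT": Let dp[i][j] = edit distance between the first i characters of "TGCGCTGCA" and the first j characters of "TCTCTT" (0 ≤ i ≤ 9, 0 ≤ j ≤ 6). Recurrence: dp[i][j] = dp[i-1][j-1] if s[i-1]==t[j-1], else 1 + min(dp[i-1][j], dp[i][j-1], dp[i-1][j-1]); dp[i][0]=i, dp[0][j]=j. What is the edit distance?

   ''  T  C  T  C  T  T
''  0  1  2  3  4  5  6
 T  1  0  1  2  3  4  5
 G  2  1  1  2  3  4  5
 C  3  2  1  2  2  3  4
 G  4  3  2  2  3  3  4
 C  5  4  3  3  2  3  4
 T  6  5  4  3  3  2  3
 G  7  6  5  4  4  3  3
 C  8  7  6  5  4  4  4
 A  9  8  7  6  5  5  5

5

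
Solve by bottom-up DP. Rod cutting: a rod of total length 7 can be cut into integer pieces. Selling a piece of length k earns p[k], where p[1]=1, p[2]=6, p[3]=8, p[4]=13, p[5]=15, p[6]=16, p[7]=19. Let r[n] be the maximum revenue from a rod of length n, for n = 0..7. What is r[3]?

   n    0    1    2    3    4    5    6    7
r[n]    0    1    6    8   13   15   19   21

8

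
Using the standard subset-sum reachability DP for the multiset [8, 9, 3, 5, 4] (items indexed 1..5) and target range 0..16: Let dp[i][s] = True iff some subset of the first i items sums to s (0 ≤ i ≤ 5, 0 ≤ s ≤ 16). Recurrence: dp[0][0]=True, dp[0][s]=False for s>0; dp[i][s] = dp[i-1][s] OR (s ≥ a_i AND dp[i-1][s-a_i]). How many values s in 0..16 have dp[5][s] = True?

i\s   0   1   2   3   4   5   6   7   8   9  10  11  12  13  14  15  16
  0   T   F   F   F   F   F   F   F   F   F   F   F   F   F   F   F   F
  1   T   F   F   F   F   F   F   F   T   F   F   F   F   F   F   F   F
  2   T   F   F   F   F   F   F   F   T   T   F   F   F   F   F   F   F
  3   T   F   F   T   F   F   F   F   T   T   F   T   T   F   F   F   F
  4   T   F   F   T   F   T   F   F   T   T   F   T   T   T   T   F   T
  5   T   F   F   T   T   T   F   T   T   T   F   T   T   T   T   T   T

13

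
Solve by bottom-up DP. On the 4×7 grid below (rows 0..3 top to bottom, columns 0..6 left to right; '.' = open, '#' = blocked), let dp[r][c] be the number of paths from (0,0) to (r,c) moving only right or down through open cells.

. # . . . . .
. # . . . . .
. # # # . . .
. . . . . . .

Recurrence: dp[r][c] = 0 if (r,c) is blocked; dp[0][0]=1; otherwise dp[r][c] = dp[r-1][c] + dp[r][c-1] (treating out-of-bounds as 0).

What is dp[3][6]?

1

r\c   0   1   2   3   4   5   6
  0   1   0   0   0   0   0   0
  1   1   0   0   0   0   0   0
  2   1   0   0   0   0   0   0
  3   1   1   1   1   1   1   1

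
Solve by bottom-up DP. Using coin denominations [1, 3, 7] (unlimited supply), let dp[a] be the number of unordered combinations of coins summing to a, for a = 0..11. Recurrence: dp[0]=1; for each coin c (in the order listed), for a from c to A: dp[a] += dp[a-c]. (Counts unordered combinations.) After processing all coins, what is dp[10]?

6

after  coin     0     1     2     3     4     5     6     7     8     9    10    11
          1     1     1     1     1     1     1     1     1     1     1     1     1
          3     1     1     1     2     2     2     3     3     3     4     4     4
          7     1     1     1     2     2     2     3     4     4     5     6     6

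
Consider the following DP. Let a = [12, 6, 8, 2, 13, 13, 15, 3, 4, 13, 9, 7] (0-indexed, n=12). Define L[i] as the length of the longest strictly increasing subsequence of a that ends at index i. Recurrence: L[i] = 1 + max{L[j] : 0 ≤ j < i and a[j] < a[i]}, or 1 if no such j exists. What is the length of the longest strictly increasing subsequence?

   i    0    1    2    3    4    5    6    7    8    9   10   11
a[i]   12    6    8    2   13   13   15    3    4   13    9    7
L[i]    1    1    2    1    3    3    4    2    3    4    4    4

4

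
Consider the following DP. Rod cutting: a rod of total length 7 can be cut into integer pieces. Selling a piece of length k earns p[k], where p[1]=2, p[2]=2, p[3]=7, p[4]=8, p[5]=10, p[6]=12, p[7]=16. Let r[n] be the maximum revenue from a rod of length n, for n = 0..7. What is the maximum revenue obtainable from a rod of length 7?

   n    0    1    2    3    4    5    6    7
r[n]    0    2    4    7    9   11   14   16

16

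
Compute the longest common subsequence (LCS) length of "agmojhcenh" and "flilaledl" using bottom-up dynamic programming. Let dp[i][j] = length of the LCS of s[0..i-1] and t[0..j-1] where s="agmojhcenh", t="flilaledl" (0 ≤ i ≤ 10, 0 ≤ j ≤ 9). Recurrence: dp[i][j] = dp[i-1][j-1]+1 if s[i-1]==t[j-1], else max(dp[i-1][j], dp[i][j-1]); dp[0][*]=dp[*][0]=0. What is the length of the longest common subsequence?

2

   ''  f  l  i  l  a  l  e  d  l
''  0  0  0  0  0  0  0  0  0  0
 a  0  0  0  0  0  1  1  1  1  1
 g  0  0  0  0  0  1  1  1  1  1
 m  0  0  0  0  0  1  1  1  1  1
 o  0  0  0  0  0  1  1  1  1  1
 j  0  0  0  0  0  1  1  1  1  1
 h  0  0  0  0  0  1  1  1  1  1
 c  0  0  0  0  0  1  1  1  1  1
 e  0  0  0  0  0  1  1  2  2  2
 n  0  0  0  0  0  1  1  2  2  2
 h  0  0  0  0  0  1  1  2  2  2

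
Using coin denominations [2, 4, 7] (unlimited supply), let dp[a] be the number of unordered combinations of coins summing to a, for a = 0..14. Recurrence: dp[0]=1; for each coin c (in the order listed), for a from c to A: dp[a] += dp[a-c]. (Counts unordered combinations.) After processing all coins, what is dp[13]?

2

after  coin     0     1     2     3     4     5     6     7     8     9    10    11    12    13    14
          2     1     0     1     0     1     0     1     0     1     0     1     0     1     0     1
          4     1     0     1     0     2     0     2     0     3     0     3     0     4     0     4
          7     1     0     1     0     2     0     2     1     3     1     3     2     4     2     5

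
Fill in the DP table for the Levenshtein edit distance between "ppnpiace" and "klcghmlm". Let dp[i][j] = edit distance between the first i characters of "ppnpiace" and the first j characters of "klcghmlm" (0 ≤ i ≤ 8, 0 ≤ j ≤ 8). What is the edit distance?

   ''  k  l  c  g  h  m  l  m
''  0  1  2  3  4  5  6  7  8
 p  1  1  2  3  4  5  6  7  8
 p  2  2  2  3  4  5  6  7  8
 n  3  3  3  3  4  5  6  7  8
 p  4  4  4  4  4  5  6  7  8
 i  5  5  5  5  5  5  6  7  8
 a  6  6  6  6  6  6  6  7  8
 c  7  7  7  6  7  7  7  7  8
 e  8  8  8  7  7  8  8  8  8

8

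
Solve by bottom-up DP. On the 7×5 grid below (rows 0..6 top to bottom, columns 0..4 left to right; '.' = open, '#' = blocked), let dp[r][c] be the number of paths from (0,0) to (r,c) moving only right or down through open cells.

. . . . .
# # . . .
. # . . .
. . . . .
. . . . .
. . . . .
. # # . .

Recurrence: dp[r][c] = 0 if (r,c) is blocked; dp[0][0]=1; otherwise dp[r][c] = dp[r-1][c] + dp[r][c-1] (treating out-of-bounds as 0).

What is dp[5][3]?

6

r\c   0   1   2   3   4
  0   1   1   1   1   1
  1   0   0   1   2   3
  2   0   0   1   3   6
  3   0   0   1   4  10
  4   0   0   1   5  15
  5   0   0   1   6  21
  6   0   0   0   6  27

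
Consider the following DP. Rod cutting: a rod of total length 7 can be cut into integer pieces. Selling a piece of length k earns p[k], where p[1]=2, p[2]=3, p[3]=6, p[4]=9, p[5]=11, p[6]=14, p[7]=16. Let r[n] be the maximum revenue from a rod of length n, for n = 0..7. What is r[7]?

   n    0    1    2    3    4    5    6    7
r[n]    0    2    4    6    9   11   14   16

16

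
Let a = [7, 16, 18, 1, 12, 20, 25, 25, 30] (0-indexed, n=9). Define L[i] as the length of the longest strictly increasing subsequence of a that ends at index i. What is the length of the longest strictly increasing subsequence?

6

   i    0    1    2    3    4    5    6    7    8
a[i]    7   16   18    1   12   20   25   25   30
L[i]    1    2    3    1    2    4    5    5    6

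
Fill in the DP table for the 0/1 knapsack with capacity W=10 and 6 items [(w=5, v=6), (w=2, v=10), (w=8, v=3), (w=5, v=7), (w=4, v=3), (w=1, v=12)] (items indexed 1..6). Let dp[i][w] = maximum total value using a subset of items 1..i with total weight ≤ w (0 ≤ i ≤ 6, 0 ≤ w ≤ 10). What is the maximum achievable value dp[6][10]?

29

i\w   0   1   2   3   4   5   6   7   8   9  10
  0   0   0   0   0   0   0   0   0   0   0   0
  1   0   0   0   0   0   6   6   6   6   6   6
  2   0   0  10  10  10  10  10  16  16  16  16
  3   0   0  10  10  10  10  10  16  16  16  16
  4   0   0  10  10  10  10  10  17  17  17  17
  5   0   0  10  10  10  10  13  17  17  17  17
  6   0  12  12  22  22  22  22  25  29  29  29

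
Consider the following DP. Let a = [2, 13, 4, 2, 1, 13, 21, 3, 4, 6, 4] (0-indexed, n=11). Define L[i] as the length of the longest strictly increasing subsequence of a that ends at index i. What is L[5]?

   i    0    1    2    3    4    5    6    7    8    9   10
a[i]    2   13    4    2    1   13   21    3    4    6    4
L[i]    1    2    2    1    1    3    4    2    3    4    3

3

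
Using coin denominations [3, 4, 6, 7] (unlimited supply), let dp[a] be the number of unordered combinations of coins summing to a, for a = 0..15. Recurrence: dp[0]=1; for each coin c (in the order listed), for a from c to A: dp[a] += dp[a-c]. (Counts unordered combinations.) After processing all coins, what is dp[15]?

5

after  coin     0     1     2     3     4     5     6     7     8     9    10    11    12    13    14    15
          3     1     0     0     1     0     0     1     0     0     1     0     0     1     0     0     1
          4     1     0     0     1     1     0     1     1     1     1     1     1     2     1     1     2
          6     1     0     0     1     1     0     2     1     1     2     2     1     4     2     2     4
          7     1     0     0     1     1     0     2     2     1     2     3     2     4     4     4     5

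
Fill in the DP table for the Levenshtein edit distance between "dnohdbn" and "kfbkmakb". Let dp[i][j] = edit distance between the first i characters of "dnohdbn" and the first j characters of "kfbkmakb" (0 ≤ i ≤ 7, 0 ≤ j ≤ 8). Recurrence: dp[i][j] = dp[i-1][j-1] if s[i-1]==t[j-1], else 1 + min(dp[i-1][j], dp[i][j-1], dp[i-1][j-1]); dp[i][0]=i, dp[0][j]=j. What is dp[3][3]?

   ''  k  f  b  k  m  a  k  b
''  0  1  2  3  4  5  6  7  8
 d  1  1  2  3  4  5  6  7  8
 n  2  2  2  3  4  5  6  7  8
 o  3  3  3  3  4  5  6  7  8
 h  4  4  4  4  4  5  6  7  8
 d  5  5  5  5  5  5  6  7  8
 b  6  6  6  5  6  6  6  7  7
 n  7  7  7  6  6  7  7  7  8

3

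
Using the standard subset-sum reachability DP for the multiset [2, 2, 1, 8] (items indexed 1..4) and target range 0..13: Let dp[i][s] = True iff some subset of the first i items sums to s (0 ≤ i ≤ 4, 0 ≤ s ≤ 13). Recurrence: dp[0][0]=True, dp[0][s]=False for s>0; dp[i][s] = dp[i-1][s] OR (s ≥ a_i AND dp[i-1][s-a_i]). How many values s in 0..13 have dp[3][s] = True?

i\s   0   1   2   3   4   5   6   7   8   9  10  11  12  13
  0   T   F   F   F   F   F   F   F   F   F   F   F   F   F
  1   T   F   T   F   F   F   F   F   F   F   F   F   F   F
  2   T   F   T   F   T   F   F   F   F   F   F   F   F   F
  3   T   T   T   T   T   T   F   F   F   F   F   F   F   F
  4   T   T   T   T   T   T   F   F   T   T   T   T   T   T

6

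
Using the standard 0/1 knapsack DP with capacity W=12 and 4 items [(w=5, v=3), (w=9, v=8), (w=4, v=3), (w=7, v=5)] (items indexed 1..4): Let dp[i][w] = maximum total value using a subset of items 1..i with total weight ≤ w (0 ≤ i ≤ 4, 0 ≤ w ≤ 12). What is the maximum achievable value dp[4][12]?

i\w   0   1   2   3   4   5   6   7   8   9  10  11  12
  0   0   0   0   0   0   0   0   0   0   0   0   0   0
  1   0   0   0   0   0   3   3   3   3   3   3   3   3
  2   0   0   0   0   0   3   3   3   3   8   8   8   8
  3   0   0   0   0   3   3   3   3   3   8   8   8   8
  4   0   0   0   0   3   3   3   5   5   8   8   8   8

8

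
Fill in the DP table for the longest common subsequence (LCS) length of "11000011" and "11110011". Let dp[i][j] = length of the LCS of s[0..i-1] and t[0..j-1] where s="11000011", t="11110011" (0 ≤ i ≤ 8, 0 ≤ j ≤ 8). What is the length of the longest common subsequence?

   ''  1  1  1  1  0  0  1  1
''  0  0  0  0  0  0  0  0  0
 1  0  1  1  1  1  1  1  1  1
 1  0  1  2  2  2  2  2  2  2
 0  0  1  2  2  2  3  3  3  3
 0  0  1  2  2  2  3  4  4  4
 0  0  1  2  2  2  3  4  4  4
 0  0  1  2  2  2  3  4  4  4
 1  0  1  2  3  3  3  4  5  5
 1  0  1  2  3  4  4  4  5  6

6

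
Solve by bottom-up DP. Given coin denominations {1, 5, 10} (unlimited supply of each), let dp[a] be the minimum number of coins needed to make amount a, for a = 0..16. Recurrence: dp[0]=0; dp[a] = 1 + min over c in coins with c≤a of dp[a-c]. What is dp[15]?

 a  0  1  2  3  4  5  6  7  8  9 10 11 12 13 14 15 16
dp  0  1  2  3  4  1  2  3  4  5  1  2  3  4  5  2  3

2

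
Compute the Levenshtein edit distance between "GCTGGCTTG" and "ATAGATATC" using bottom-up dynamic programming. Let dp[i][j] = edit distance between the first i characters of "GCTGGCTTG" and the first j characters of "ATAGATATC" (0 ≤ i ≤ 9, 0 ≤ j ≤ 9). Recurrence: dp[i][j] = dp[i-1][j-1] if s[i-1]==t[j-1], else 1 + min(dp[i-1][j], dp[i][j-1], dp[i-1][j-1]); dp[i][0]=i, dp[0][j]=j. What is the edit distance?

6

   ''  A  T  A  G  A  T  A  T  C
''  0  1  2  3  4  5  6  7  8  9
 G  1  1  2  3  3  4  5  6  7  8
 C  2  2  2  3  4  4  5  6  7  7
 T  3  3  2  3  4  5  4  5  6  7
 G  4  4  3  3  3  4  5  5  6  7
 G  5  5  4  4  3  4  5  6  6  7
 C  6  6  5  5  4  4  5  6  7  6
 T  7  7  6  6  5  5  4  5  6  7
 T  8  8  7  7  6  6  5  5  5  6
 G  9  9  8  8  7  7  6  6  6  6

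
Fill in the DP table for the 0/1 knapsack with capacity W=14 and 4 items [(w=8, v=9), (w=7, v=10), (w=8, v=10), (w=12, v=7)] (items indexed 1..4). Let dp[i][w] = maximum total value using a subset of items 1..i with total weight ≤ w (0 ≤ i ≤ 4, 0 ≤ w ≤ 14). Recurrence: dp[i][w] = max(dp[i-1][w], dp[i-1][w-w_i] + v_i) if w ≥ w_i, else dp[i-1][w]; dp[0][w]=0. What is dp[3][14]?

i\w   0   1   2   3   4   5   6   7   8   9  10  11  12  13  14
  0   0   0   0   0   0   0   0   0   0   0   0   0   0   0   0
  1   0   0   0   0   0   0   0   0   9   9   9   9   9   9   9
  2   0   0   0   0   0   0   0  10  10  10  10  10  10  10  10
  3   0   0   0   0   0   0   0  10  10  10  10  10  10  10  10
  4   0   0   0   0   0   0   0  10  10  10  10  10  10  10  10

10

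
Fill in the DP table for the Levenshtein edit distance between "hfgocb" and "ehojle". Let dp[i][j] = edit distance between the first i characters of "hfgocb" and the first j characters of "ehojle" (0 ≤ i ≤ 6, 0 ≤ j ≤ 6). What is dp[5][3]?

4

   ''  e  h  o  j  l  e
''  0  1  2  3  4  5  6
 h  1  1  1  2  3  4  5
 f  2  2  2  2  3  4  5
 g  3  3  3  3  3  4  5
 o  4  4  4  3  4  4  5
 c  5  5  5  4  4  5  5
 b  6  6  6  5  5  5  6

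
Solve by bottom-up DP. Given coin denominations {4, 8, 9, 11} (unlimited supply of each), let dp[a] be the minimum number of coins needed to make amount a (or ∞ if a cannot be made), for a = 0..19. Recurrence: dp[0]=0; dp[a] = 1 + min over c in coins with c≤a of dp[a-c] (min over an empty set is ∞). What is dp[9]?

1

 a  0  1  2  3  4  5  6  7  8  9 10 11 12 13 14 15 16 17 18 19
dp  0  -  -  -  1  -  -  -  1  1  -  1  2  2  -  2  2  2  2  2
(- denotes ∞ / unreachable)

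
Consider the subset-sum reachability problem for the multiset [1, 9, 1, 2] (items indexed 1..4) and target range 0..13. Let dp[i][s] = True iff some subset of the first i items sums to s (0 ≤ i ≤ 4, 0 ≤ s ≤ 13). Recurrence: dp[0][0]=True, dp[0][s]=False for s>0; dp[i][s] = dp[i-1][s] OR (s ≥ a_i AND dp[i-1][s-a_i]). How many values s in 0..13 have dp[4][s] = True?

i\s   0   1   2   3   4   5   6   7   8   9  10  11  12  13
  0   T   F   F   F   F   F   F   F   F   F   F   F   F   F
  1   T   T   F   F   F   F   F   F   F   F   F   F   F   F
  2   T   T   F   F   F   F   F   F   F   T   T   F   F   F
  3   T   T   T   F   F   F   F   F   F   T   T   T   F   F
  4   T   T   T   T   T   F   F   F   F   T   T   T   T   T

10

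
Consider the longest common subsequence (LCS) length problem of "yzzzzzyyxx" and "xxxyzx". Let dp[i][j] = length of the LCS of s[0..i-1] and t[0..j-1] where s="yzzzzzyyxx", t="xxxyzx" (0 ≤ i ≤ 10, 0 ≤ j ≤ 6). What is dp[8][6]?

   ''  x  x  x  y  z  x
''  0  0  0  0  0  0  0
 y  0  0  0  0  1  1  1
 z  0  0  0  0  1  2  2
 z  0  0  0  0  1  2  2
 z  0  0  0  0  1  2  2
 z  0  0  0  0  1  2  2
 z  0  0  0  0  1  2  2
 y  0  0  0  0  1  2  2
 y  0  0  0  0  1  2  2
 x  0  1  1  1  1  2  3
 x  0  1  2  2  2  2  3

2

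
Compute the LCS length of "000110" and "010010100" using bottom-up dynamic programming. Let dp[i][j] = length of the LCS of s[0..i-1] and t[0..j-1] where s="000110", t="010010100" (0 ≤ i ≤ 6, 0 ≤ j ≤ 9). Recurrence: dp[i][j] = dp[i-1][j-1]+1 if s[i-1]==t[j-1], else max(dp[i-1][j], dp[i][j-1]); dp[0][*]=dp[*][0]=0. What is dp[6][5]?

   ''  0  1  0  0  1  0  1  0  0
''  0  0  0  0  0  0  0  0  0  0
 0  0  1  1  1  1  1  1  1  1  1
 0  0  1  1  2  2  2  2  2  2  2
 0  0  1  1  2  3  3  3  3  3  3
 1  0  1  2  2  3  4  4  4  4  4
 1  0  1  2  2  3  4  4  5  5  5
 0  0  1  2  3  3  4  5  5  6  6

4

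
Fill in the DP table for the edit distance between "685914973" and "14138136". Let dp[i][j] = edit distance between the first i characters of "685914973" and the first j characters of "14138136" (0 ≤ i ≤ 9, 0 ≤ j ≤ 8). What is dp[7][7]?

7

   ''  1  4  1  3  8  1  3  6
''  0  1  2  3  4  5  6  7  8
 6  1  1  2  3  4  5  6  7  7
 8  2  2  2  3  4  4  5  6  7
 5  3  3  3  3  4  5  5  6  7
 9  4  4  4  4  4  5  6  6  7
 1  5  4  5  4  5  5  5  6  7
 4  6  5  4  5  5  6  6  6  7
 9  7  6  5  5  6  6  7  7  7
 7  8  7  6  6  6  7  7  8  8
 3  9  8  7  7  6  7  8  7  8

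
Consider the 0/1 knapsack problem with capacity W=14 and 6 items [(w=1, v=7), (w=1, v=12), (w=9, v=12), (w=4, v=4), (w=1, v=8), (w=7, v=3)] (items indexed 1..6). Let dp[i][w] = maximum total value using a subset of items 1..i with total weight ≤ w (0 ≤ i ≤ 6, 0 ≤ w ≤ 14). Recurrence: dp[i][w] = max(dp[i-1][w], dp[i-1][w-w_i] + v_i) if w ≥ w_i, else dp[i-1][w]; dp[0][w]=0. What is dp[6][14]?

39

i\w   0   1   2   3   4   5   6   7   8   9  10  11  12  13  14
  0   0   0   0   0   0   0   0   0   0   0   0   0   0   0   0
  1   0   7   7   7   7   7   7   7   7   7   7   7   7   7   7
  2   0  12  19  19  19  19  19  19  19  19  19  19  19  19  19
  3   0  12  19  19  19  19  19  19  19  19  24  31  31  31  31
  4   0  12  19  19  19  19  23  23  23  23  24  31  31  31  31
  5   0  12  20  27  27  27  27  31  31  31  31  32  39  39  39
  6   0  12  20  27  27  27  27  31  31  31  31  32  39  39  39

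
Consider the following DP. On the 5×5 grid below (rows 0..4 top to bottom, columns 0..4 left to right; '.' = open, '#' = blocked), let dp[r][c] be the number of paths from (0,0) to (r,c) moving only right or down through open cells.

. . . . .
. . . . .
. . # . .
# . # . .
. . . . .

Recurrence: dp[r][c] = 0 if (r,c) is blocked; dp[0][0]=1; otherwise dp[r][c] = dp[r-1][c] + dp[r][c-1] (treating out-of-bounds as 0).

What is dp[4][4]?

r\c   0   1   2   3   4
  0   1   1   1   1   1
  1   1   2   3   4   5
  2   1   3   0   4   9
  3   0   3   0   4  13
  4   0   3   3   7  20

20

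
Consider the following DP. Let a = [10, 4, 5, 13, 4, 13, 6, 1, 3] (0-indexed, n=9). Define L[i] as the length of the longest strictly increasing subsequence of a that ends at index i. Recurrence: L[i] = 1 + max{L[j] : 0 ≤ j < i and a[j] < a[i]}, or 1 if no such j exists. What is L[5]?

   i    0    1    2    3    4    5    6    7    8
a[i]   10    4    5   13    4   13    6    1    3
L[i]    1    1    2    3    1    3    3    1    2

3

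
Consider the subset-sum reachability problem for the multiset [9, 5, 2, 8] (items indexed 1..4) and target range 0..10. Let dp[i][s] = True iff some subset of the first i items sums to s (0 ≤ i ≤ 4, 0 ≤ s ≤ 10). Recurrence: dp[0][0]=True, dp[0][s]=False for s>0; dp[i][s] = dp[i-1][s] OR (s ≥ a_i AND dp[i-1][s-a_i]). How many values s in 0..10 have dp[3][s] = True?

5

i\s   0   1   2   3   4   5   6   7   8   9  10
  0   T   F   F   F   F   F   F   F   F   F   F
  1   T   F   F   F   F   F   F   F   F   T   F
  2   T   F   F   F   F   T   F   F   F   T   F
  3   T   F   T   F   F   T   F   T   F   T   F
  4   T   F   T   F   F   T   F   T   T   T   T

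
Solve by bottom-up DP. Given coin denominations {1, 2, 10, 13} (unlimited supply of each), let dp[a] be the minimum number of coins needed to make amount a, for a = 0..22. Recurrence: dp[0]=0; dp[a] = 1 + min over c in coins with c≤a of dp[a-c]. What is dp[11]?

2

 a  0  1  2  3  4  5  6  7  8  9 10 11 12 13 14 15 16 17 18 19 20 21 22
dp  0  1  1  2  2  3  3  4  4  5  1  2  2  1  2  2  3  3  4  4  2  3  3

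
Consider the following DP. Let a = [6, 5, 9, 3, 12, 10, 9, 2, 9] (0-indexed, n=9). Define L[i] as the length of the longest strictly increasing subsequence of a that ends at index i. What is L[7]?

   i    0    1    2    3    4    5    6    7    8
a[i]    6    5    9    3   12   10    9    2    9
L[i]    1    1    2    1    3    3    2    1    2

1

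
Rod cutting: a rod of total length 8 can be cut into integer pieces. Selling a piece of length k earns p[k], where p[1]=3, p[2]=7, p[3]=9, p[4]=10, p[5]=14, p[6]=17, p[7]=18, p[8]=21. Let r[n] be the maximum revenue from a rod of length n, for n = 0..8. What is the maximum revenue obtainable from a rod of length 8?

   n    0    1    2    3    4    5    6    7    8
r[n]    0    3    7   10   14   17   21   24   28

28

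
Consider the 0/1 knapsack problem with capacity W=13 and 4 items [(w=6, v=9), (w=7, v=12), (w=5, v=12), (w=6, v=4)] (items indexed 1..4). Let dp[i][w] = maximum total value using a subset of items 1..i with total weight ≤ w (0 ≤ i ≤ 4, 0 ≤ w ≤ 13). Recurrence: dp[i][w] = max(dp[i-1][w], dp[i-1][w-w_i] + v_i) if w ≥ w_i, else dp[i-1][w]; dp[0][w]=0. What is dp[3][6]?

i\w   0   1   2   3   4   5   6   7   8   9  10  11  12  13
  0   0   0   0   0   0   0   0   0   0   0   0   0   0   0
  1   0   0   0   0   0   0   9   9   9   9   9   9   9   9
  2   0   0   0   0   0   0   9  12  12  12  12  12  12  21
  3   0   0   0   0   0  12  12  12  12  12  12  21  24  24
  4   0   0   0   0   0  12  12  12  12  12  12  21  24  24

12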